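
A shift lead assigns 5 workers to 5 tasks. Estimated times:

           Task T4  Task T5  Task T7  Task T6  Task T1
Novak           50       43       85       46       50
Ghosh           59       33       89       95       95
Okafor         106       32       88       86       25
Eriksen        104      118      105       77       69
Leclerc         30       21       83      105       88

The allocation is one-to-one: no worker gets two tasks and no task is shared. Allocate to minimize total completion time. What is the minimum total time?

Minimum total: 239 min

Treat this as an assignment problem: match each worker to one task.
Optimal: Novak→Task T6 (46 min), Ghosh→Task T5 (33 min), Okafor→Task T1 (25 min), Eriksen→Task T7 (105 min), Leclerc→Task T4 (30 min) — total 46+33+25+105+30 = 239 min.
Column-greedy (each task in turn goes to its cheapest remaining worker) gives 319 min, worse by 80.
Next-best assignment: Novak→Task T7, Ghosh→Task T5, Okafor→Task T1, Eriksen→Task T6, Leclerc→Task T4 = 250 min.
Checked against all permutations: 239 min is optimal.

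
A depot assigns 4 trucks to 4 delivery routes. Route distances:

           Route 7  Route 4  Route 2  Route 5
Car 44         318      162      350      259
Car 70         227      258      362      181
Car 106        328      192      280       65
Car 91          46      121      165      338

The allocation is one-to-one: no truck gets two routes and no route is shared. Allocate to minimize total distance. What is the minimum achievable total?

Minimum total: 619 km

Optimal: Car 44→Route 4 (162 km), Car 70→Route 7 (227 km), Car 106→Route 5 (65 km), Car 91→Route 2 (165 km) — total 162+227+65+165 = 619 km.
Row-greedy (each truck in turn takes its cheapest remaining route) gives 669 km, worse by 50.
Next-best assignment: Car 44→Route 4, Car 70→Route 2, Car 106→Route 5, Car 91→Route 7 = 635 km.
Swapping Car 44↔Car 106 (Car 44→Route 5 259 km, Car 106→Route 4 192 km) adds 224.
Every other assignment is strictly worse.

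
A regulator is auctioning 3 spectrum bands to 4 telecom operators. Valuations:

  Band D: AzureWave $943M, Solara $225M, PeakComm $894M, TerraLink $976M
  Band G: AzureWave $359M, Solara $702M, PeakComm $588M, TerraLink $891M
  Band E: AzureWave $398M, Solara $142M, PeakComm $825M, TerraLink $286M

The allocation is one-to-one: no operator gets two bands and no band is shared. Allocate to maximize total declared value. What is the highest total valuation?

Treat this as an assignment problem: match each operator to one band.
Optimal: AzureWave→Band D ($943M), TerraLink→Band G ($891M), PeakComm→Band E ($825M) — total 943+891+825 = $2659M.
Swapping AzureWave↔TerraLink (AzureWave→Band G $359M, TerraLink→Band D $976M) loses 499.

Maximum total: $2659M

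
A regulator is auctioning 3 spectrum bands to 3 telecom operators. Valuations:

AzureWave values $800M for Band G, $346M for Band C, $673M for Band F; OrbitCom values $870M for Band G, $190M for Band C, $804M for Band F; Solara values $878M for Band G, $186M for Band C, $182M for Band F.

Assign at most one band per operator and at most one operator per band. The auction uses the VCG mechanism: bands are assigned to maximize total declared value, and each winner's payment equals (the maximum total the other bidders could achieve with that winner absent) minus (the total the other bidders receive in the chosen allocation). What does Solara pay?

Solara pays $454M.

Efficient allocation: AzureWave→Band C ($346M), OrbitCom→Band F ($804M), Solara→Band G ($878M); total welfare W = $2028M.
Solara receives Band G at value $878M, so the others get W − 878 = $1150M.
Without Solara: best allocation of the remaining 2 bidders over all 3 bands is AzureWave→Band G ($800M), OrbitCom→Band F ($804M), total $1604M.
VCG payment = (others' best without Solara) − (others' welfare with Solara) = 1604 − 1150 = $454M.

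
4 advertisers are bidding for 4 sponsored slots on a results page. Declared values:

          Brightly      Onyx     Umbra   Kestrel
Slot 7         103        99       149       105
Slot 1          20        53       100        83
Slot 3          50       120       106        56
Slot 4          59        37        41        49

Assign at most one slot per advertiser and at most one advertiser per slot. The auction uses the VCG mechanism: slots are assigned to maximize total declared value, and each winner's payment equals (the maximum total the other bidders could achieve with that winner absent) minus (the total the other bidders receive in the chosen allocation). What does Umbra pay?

Umbra pays $44.

Efficient allocation: Brightly→Slot 4 ($59), Onyx→Slot 3 ($120), Umbra→Slot 7 ($149), Kestrel→Slot 1 ($83); total welfare W = $411.
Umbra receives Slot 7 at value $149, so the others get W − 149 = $262.
Without Umbra: best allocation of the remaining 3 bidders over all 4 slots is Brightly→Slot 7 ($103), Onyx→Slot 3 ($120), Kestrel→Slot 1 ($83), total $306.
VCG payment = (others' best without Umbra) − (others' welfare with Umbra) = 306 − 262 = $44.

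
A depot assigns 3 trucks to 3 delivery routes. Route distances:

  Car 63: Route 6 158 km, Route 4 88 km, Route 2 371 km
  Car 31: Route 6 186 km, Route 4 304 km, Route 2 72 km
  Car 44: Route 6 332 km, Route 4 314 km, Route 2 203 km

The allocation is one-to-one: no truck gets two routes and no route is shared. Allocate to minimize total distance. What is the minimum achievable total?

Min total: 477 km

This is the linear assignment problem.
Optimal: Car 63→Route 4 (88 km), Car 31→Route 6 (186 km), Car 44→Route 2 (203 km) — total 88+186+203 = 477 km.
Row-greedy (each truck in turn takes its cheapest remaining route) gives 492 km, worse by 15.
Next-best assignment: Car 63→Route 4, Car 31→Route 2, Car 44→Route 6 = 492 km.
Checked against all permutations: 477 km is optimal.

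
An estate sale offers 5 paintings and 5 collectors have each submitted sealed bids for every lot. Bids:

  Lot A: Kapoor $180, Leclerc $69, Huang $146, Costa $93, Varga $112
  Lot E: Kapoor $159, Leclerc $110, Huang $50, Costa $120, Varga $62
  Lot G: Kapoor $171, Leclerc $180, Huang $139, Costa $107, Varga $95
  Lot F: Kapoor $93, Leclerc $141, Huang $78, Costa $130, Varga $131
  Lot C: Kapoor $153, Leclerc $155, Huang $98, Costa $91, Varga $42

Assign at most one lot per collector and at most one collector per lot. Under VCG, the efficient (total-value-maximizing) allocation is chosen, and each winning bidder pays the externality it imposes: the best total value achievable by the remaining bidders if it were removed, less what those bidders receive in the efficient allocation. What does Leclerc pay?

Efficient allocation: Kapoor→Lot C ($153), Leclerc→Lot G ($180), Huang→Lot A ($146), Costa→Lot E ($120), Varga→Lot F ($131); total welfare W = $730.
Leclerc receives Lot G at value $180, so the others get W − 180 = $550.
Without Leclerc: best allocation of the remaining 4 bidders over all 5 lots is Kapoor→Lot A ($180), Huang→Lot G ($139), Costa→Lot E ($120), Varga→Lot F ($131), total $570.
VCG payment = (others' best without Leclerc) − (others' welfare with Leclerc) = 570 − 550 = $20.

Leclerc pays $20.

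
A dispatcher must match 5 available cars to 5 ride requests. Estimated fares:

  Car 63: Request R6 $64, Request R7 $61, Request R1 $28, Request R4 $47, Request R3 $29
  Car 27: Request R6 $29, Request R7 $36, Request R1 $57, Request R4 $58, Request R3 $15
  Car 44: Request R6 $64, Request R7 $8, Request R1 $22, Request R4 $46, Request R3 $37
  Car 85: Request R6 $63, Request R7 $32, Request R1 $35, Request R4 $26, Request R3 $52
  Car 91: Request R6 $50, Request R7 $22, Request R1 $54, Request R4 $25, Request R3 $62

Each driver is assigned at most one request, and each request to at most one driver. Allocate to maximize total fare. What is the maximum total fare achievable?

Treat this as an assignment problem: match each driver to one request.
Optimal: Car 63→Request R7 ($61), Car 27→Request R1 ($57), Car 44→Request R4 ($46), Car 85→Request R6 ($63), Car 91→Request R3 ($62) — total 61+57+46+63+62 = $289.
Column-greedy (each request in turn goes to its best remaining driver) gives $252, worse by 37.
No other one-to-one assignment exceeds $289.

Max total: $289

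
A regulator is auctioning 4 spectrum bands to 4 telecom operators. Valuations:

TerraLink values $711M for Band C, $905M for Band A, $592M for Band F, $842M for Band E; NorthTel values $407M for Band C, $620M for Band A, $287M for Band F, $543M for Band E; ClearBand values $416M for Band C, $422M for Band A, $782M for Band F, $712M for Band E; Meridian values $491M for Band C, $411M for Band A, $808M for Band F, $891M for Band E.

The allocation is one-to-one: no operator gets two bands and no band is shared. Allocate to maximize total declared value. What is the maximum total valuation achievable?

Optimal: TerraLink→Band C ($711M), NorthTel→Band A ($620M), ClearBand→Band F ($782M), Meridian→Band E ($891M) — total 711+620+782+891 = $3004M.
Row-greedy (each operator in turn takes its best remaining band) gives $2721M, worse by 283.
Next-best assignment: TerraLink→Band A, NorthTel→Band C, ClearBand→Band F, Meridian→Band E = $2985M.
Checked against all permutations: $3004M is optimal.

Maximum total: $3004M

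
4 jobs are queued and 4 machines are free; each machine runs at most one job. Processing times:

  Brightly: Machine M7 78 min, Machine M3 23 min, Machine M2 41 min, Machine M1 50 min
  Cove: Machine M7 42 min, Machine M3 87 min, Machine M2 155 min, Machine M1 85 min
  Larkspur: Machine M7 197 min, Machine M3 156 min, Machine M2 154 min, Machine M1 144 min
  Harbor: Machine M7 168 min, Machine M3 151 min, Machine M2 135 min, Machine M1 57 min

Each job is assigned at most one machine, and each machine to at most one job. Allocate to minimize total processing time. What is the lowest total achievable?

Min total: 276 min

This is the linear assignment problem.
Optimal: Brightly→Machine M3 (23 min), Cove→Machine M7 (42 min), Larkspur→Machine M2 (154 min), Harbor→Machine M1 (57 min) — total 23+42+154+57 = 276 min.
Row-greedy (each job in turn takes its cheapest remaining machine) gives 344 min, worse by 68.
Next-best assignment: Brightly→Machine M2, Cove→Machine M7, Larkspur→Machine M3, Harbor→Machine M1 = 296 min.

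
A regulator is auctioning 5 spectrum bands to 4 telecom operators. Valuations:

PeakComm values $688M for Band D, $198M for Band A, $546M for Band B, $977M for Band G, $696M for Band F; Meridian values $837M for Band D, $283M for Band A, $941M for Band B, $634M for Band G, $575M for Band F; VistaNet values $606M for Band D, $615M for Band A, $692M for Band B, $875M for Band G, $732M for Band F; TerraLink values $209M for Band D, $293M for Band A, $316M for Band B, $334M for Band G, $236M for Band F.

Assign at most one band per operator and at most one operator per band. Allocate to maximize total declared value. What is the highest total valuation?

This is a one-to-one assignment (maximum-weight bipartite matching).
Optimal: PeakComm→Band G ($977M), Meridian→Band B ($941M), VistaNet→Band F ($732M), TerraLink→Band A ($293M) — total 977+941+732+293 = $2943M.
Next-best assignment: PeakComm→Band G, Meridian→Band D, VistaNet→Band F, TerraLink→Band B = $2862M.

Maximum total: $2943M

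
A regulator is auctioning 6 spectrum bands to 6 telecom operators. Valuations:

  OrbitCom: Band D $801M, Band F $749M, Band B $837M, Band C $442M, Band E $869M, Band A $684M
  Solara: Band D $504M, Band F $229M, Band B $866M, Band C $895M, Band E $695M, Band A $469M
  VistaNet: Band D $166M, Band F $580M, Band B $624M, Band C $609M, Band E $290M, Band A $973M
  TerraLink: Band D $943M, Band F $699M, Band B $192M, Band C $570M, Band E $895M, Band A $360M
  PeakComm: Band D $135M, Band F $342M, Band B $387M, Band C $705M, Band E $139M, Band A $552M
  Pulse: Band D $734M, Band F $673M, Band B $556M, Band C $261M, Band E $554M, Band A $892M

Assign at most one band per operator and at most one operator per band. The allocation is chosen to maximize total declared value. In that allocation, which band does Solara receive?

Solara receives Band B.

This is the linear assignment problem.
Optimal: OrbitCom→Band E ($869M), Solara→Band B ($866M), VistaNet→Band A ($973M), TerraLink→Band D ($943M), PeakComm→Band C ($705M), Pulse→Band F ($673M) — total 869+866+973+943+705+673 = $5029M.
Column-greedy (each band in turn goes to its best remaining operator) gives $4790M, worse by 239.
Next-best assignment: OrbitCom→Band F, Solara→Band B, VistaNet→Band A, TerraLink→Band E, PeakComm→Band C, Pulse→Band D = $4922M.
Swapping OrbitCom↔Pulse (OrbitCom→Band F $749M, Pulse→Band E $554M) loses 239.
Solara's own top band is Band C ($895M), but forcing Solara→Band C and reassigning the rest optimally gives only $4740M — worse by 289.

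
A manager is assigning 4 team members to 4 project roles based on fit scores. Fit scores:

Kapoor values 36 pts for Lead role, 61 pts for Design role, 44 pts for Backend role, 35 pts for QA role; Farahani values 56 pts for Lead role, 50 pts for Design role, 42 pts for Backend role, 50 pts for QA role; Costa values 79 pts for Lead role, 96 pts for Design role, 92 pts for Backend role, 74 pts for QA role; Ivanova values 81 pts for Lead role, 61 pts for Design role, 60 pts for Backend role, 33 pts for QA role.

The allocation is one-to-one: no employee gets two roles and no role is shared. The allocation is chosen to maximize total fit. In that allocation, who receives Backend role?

Optimal: Kapoor→Design role (61 pts), Farahani→QA role (50 pts), Costa→Backend role (92 pts), Ivanova→Lead role (81 pts) — total 61+50+92+81 = 284 pts.
Max-entry greedy (repeatedly take the single best remaining cell) gives 271 pts, worse by 13.
Swapping Ivanova↔Costa (Ivanova→Backend role 60 pts, Costa→Lead role 79 pts) loses 34.
Costa's own top role is Design role (96 pts), but forcing Costa→Design role and reassigning the rest optimally gives only 271 pts — worse by 13.

Costa receives Backend role.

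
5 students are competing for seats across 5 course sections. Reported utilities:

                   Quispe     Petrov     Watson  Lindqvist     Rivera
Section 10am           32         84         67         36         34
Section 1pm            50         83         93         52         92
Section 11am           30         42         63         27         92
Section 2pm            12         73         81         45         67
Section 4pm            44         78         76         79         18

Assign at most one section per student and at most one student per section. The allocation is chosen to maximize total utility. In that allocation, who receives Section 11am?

Rivera receives Section 11am.

Optimal: Quispe→Section 1pm (50 points), Petrov→Section 10am (84 points), Watson→Section 2pm (81 points), Lindqvist→Section 4pm (79 points), Rivera→Section 11am (92 points) — total 50+84+81+79+92 = 386 points.
Max-entry greedy (repeatedly take the single best remaining cell) gives 360 points, worse by 26.
Every other assignment is strictly worse.
Rivera's own top section is Section 1pm (92 points), but forcing Rivera→Section 1pm and reassigning the rest optimally gives only 366 points — worse by 20.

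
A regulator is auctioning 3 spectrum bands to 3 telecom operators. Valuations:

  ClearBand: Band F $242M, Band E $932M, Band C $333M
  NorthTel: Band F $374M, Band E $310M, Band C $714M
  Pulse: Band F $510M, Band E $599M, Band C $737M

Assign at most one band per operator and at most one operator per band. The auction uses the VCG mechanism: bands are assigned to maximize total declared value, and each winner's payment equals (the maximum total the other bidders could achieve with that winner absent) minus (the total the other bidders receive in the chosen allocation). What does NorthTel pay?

NorthTel pays $227M.

Efficient allocation: ClearBand→Band E ($932M), NorthTel→Band C ($714M), Pulse→Band F ($510M); total welfare W = $2156M.
NorthTel receives Band C at value $714M, so the others get W − 714 = $1442M.
Without NorthTel: best allocation of the remaining 2 bidders over all 3 bands is ClearBand→Band E ($932M), Pulse→Band C ($737M), total $1669M.
VCG payment = (others' best without NorthTel) − (others' welfare with NorthTel) = 1669 − 1442 = $227M.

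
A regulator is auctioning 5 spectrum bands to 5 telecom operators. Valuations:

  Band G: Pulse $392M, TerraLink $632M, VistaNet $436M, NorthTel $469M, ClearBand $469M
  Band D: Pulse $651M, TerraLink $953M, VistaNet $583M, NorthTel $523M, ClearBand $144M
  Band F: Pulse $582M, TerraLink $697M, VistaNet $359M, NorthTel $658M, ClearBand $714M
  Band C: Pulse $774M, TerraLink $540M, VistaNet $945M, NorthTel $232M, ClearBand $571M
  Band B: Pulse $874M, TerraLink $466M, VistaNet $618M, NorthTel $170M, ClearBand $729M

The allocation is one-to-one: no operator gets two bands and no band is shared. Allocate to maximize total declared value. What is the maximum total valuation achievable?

This is the linear assignment problem.
Optimal: Pulse→Band B ($874M), TerraLink→Band D ($953M), VistaNet→Band C ($945M), NorthTel→Band G ($469M), ClearBand→Band F ($714M) — total 874+953+945+469+714 = $3955M.
Column-greedy (each band in turn goes to its best remaining operator) gives $3112M, worse by 843.
Next-best assignment: Pulse→Band B, TerraLink→Band D, VistaNet→Band C, NorthTel→Band F, ClearBand→Band G = $3899M.

Max total: $3955M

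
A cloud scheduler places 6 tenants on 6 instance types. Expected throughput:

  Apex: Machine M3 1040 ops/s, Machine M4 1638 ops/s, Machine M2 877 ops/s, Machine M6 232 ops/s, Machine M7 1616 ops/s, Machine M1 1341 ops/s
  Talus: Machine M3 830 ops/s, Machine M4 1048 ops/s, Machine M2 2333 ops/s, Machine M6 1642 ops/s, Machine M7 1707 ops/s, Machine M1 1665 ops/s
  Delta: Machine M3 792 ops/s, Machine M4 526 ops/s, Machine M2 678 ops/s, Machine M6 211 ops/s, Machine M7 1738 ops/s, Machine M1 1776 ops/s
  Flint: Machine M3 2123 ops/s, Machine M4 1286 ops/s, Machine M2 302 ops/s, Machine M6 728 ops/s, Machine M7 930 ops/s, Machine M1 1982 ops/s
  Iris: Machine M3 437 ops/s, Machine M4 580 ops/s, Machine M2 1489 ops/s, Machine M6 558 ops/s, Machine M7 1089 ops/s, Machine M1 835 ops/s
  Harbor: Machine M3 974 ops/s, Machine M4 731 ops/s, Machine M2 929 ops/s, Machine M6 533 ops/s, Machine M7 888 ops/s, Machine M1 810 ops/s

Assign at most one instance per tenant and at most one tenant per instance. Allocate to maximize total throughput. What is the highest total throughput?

This is the linear assignment problem.
Optimal: Apex→Machine M4 (1638 ops/s), Talus→Machine M6 (1642 ops/s), Delta→Machine M1 (1776 ops/s), Flint→Machine M3 (2123 ops/s), Iris→Machine M2 (1489 ops/s), Harbor→Machine M7 (888 ops/s) — total 1638+1642+1776+2123+1489+888 = 9556 ops/s.
Column-greedy (each instance in turn goes to its best remaining tenant) gives 9200 ops/s, worse by 356.
Next-best assignment: Apex→Machine M4, Talus→Machine M2, Delta→Machine M1, Flint→Machine M3, Iris→Machine M7, Harbor→Machine M6 = 9492 ops/s.
Swapping Harbor↔Apex (Harbor→Machine M4 731 ops/s, Apex→Machine M7 1616 ops/s) loses 179.
Every other assignment is strictly worse.

Maximum total: 9556 ops/s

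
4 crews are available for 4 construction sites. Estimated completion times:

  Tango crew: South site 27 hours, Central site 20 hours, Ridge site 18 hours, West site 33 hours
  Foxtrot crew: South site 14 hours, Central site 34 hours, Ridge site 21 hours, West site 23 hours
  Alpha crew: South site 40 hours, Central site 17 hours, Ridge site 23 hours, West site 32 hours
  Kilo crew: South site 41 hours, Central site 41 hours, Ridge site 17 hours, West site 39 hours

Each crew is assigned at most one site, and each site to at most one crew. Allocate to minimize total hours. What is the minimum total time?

Optimal: Tango crew→West site (33 hours), Foxtrot crew→South site (14 hours), Alpha crew→Central site (17 hours), Kilo crew→Ridge site (17 hours) — total 33+14+17+17 = 81 hours.
Row-greedy (each crew in turn takes its cheapest remaining site) gives 88 hours, worse by 7.
Next-best assignment: Tango crew→Central site, Foxtrot crew→South site, Alpha crew→West site, Kilo crew→Ridge site = 83 hours.

Minimum total: 81 hours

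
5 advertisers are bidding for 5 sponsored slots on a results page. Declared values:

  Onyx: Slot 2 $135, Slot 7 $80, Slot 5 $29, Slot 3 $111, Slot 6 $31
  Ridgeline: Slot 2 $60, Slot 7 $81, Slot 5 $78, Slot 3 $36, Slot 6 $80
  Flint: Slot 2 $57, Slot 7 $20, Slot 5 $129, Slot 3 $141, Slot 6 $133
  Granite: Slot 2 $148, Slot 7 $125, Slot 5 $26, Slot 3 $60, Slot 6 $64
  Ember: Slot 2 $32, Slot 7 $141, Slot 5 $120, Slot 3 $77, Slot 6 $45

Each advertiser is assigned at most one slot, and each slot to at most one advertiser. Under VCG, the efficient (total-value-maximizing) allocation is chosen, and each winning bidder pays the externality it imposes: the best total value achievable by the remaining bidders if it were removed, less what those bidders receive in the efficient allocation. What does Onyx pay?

Efficient allocation: Onyx→Slot 3 ($111), Ridgeline→Slot 5 ($78), Flint→Slot 6 ($133), Granite→Slot 2 ($148), Ember→Slot 7 ($141); total welfare W = $611.
Onyx receives Slot 3 at value $111, so the others get W − 111 = $500.
Without Onyx: best allocation of the remaining 4 bidders over all 5 slots is Ridgeline→Slot 6 ($80), Flint→Slot 3 ($141), Granite→Slot 2 ($148), Ember→Slot 7 ($141), total $510.
VCG payment = (others' best without Onyx) − (others' welfare with Onyx) = 510 − 500 = $10.

Onyx pays $10.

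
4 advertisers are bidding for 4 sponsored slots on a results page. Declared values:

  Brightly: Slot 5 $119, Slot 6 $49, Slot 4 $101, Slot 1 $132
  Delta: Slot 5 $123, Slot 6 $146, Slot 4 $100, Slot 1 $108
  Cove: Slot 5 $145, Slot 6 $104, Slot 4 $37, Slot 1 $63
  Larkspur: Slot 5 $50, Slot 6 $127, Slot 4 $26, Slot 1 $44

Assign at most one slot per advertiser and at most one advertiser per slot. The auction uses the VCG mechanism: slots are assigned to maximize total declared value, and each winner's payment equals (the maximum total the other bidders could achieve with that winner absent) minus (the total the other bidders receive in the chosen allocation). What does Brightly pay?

Efficient allocation: Brightly→Slot 1 ($132), Delta→Slot 4 ($100), Cove→Slot 5 ($145), Larkspur→Slot 6 ($127); total welfare W = $504.
Brightly receives Slot 1 at value $132, so the others get W − 132 = $372.
Without Brightly: best allocation of the remaining 3 bidders over all 4 slots is Delta→Slot 1 ($108), Cove→Slot 5 ($145), Larkspur→Slot 6 ($127), total $380.
VCG payment = (others' best without Brightly) − (others' welfare with Brightly) = 380 − 372 = $8.

Brightly pays $8.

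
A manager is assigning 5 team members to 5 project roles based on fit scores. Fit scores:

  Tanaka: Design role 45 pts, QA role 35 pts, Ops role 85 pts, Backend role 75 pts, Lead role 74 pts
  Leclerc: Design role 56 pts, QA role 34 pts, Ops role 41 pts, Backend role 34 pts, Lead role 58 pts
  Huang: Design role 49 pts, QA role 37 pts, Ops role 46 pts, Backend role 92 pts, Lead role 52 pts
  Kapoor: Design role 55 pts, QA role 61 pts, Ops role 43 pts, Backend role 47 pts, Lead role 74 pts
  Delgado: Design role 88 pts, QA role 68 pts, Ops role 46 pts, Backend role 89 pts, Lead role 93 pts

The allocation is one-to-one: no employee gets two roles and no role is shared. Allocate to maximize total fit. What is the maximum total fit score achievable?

Maximum total: 387 pts

This is a one-to-one assignment (maximum-weight bipartite matching).
Optimal: Tanaka→Ops role (85 pts), Leclerc→Design role (56 pts), Huang→Backend role (92 pts), Kapoor→QA role (61 pts), Delgado→Lead role (93 pts) — total 85+56+92+61+93 = 387 pts.
Next-best assignment: Tanaka→Ops role, Leclerc→Lead role, Huang→Backend role, Kapoor→QA role, Delgado→Design role = 384 pts.
Checked against all permutations: 387 pts is optimal.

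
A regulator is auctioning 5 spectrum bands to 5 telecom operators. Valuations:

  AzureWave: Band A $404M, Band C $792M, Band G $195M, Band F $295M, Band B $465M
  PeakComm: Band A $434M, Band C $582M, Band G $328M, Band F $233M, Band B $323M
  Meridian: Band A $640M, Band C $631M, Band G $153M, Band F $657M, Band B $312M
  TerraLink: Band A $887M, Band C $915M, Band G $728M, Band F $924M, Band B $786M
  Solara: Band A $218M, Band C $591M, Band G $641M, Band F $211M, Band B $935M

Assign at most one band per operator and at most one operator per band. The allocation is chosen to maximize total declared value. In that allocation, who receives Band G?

This is a one-to-one assignment (maximum-weight bipartite matching).
Optimal: AzureWave→Band C ($792M), PeakComm→Band G ($328M), Meridian→Band A ($640M), TerraLink→Band F ($924M), Solara→Band B ($935M) — total 792+328+640+924+935 = $3619M.
Row-greedy (each operator in turn takes its best remaining band) gives $3310M, worse by 309.
Swapping TerraLink↔Solara (TerraLink→Band B $786M, Solara→Band F $211M) loses 862.
PeakComm's own top band is Band C ($582M), but forcing PeakComm→Band C and reassigning the rest optimally gives only $3306M — worse by 313.

PeakComm receives Band G.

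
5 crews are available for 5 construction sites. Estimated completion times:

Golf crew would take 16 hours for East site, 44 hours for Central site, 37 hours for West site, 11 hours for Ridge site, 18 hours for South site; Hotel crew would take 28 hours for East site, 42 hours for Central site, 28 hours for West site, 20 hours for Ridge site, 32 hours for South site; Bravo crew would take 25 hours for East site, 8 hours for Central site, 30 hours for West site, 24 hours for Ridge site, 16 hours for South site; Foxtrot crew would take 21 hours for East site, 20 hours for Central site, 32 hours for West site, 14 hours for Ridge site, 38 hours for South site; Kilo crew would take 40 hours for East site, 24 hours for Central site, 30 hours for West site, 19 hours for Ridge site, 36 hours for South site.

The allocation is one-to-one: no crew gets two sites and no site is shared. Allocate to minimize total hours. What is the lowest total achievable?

Optimal: Golf crew→South site (18 hours), Hotel crew→West site (28 hours), Bravo crew→Central site (8 hours), Foxtrot crew→East site (21 hours), Kilo crew→Ridge site (19 hours) — total 18+28+8+21+19 = 94 hours.
Row-greedy (each crew in turn takes its cheapest remaining site) gives 115 hours, worse by 21.

Minimum total: 94 hours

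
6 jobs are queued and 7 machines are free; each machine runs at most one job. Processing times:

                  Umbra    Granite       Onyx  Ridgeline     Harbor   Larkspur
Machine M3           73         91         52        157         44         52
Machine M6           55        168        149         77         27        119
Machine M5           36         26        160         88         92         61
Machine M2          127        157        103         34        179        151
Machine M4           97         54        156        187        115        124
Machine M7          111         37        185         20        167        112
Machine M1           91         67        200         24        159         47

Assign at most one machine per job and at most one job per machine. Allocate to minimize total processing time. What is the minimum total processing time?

Min total: 233 min

Treat this as an assignment problem: match each job to one machine.
Optimal: Umbra→Machine M5 (36 min), Granite→Machine M7 (37 min), Onyx→Machine M3 (52 min), Ridgeline→Machine M2 (34 min), Harbor→Machine M6 (27 min), Larkspur→Machine M1 (47 min) — total 36+37+52+34+27+47 = 233 min.
Min-entry greedy (repeatedly take the single cheapest remaining cell) gives 269 min, worse by 36.
Next-best assignment: Umbra→Machine M5, Granite→Machine M4, Onyx→Machine M3, Ridgeline→Machine M7, Harbor→Machine M6, Larkspur→Machine M1 = 236 min.
Swapping Granite↔Harbor (Granite→Machine M6 168 min, Harbor→Machine M7 167 min) adds 271.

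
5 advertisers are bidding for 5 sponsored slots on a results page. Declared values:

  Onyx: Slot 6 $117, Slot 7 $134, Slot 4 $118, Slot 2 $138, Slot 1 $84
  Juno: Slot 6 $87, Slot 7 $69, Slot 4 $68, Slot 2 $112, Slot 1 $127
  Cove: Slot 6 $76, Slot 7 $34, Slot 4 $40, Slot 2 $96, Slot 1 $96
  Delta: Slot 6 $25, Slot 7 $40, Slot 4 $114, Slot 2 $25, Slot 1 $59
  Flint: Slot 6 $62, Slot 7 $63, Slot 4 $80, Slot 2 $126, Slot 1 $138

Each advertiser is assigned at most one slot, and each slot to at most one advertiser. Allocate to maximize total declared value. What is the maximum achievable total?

Optimal: Onyx→Slot 7 ($134), Juno→Slot 1 ($127), Cove→Slot 6 ($76), Delta→Slot 4 ($114), Flint→Slot 2 ($126) — total 134+127+76+114+126 = $577.
Column-greedy (each slot in turn goes to its best remaining advertiser) gives $522, worse by 55.

Max total: $577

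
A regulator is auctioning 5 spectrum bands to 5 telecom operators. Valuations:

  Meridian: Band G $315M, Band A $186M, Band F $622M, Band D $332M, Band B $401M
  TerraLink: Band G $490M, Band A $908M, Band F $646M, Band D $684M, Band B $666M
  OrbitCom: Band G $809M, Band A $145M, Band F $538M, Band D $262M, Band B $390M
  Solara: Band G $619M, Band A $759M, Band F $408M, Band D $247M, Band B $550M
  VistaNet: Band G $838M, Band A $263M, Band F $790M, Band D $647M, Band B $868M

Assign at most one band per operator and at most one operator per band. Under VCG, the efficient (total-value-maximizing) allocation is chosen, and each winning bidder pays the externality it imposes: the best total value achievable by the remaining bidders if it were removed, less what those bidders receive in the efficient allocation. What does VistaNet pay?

VistaNet pays $15M.

Efficient allocation: Meridian→Band F ($622M), TerraLink→Band D ($684M), OrbitCom→Band G ($809M), Solara→Band A ($759M), VistaNet→Band B ($868M); total welfare W = $3742M.
VistaNet receives Band B at value $868M, so the others get W − 868 = $2874M.
Without VistaNet: best allocation of the remaining 4 bidders over all 5 bands is Meridian→Band F ($622M), TerraLink→Band A ($908M), OrbitCom→Band G ($809M), Solara→Band B ($550M), total $2889M.
VCG payment = (others' best without VistaNet) − (others' welfare with VistaNet) = 2889 − 2874 = $15M.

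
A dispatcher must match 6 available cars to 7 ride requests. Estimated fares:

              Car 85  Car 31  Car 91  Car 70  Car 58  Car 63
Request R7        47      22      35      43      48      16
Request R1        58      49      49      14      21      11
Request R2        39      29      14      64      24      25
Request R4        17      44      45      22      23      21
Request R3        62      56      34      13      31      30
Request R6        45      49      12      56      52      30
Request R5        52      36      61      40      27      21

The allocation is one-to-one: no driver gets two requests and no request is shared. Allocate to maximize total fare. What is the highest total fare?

This is a one-to-one assignment (maximum-weight bipartite matching).
Optimal: Car 85→Request R1 ($58), Car 31→Request R3 ($56), Car 91→Request R5 ($61), Car 70→Request R2 ($64), Car 58→Request R7 ($48), Car 63→Request R6 ($30) — total 58+56+61+64+48+30 = $317.
Column-greedy (each request in turn goes to its best remaining driver) gives $301, worse by 16.
Next-best assignment: Car 85→Request R3, Car 31→Request R1, Car 91→Request R5, Car 70→Request R2, Car 58→Request R7, Car 63→Request R6 = $314.

Maximum total: $317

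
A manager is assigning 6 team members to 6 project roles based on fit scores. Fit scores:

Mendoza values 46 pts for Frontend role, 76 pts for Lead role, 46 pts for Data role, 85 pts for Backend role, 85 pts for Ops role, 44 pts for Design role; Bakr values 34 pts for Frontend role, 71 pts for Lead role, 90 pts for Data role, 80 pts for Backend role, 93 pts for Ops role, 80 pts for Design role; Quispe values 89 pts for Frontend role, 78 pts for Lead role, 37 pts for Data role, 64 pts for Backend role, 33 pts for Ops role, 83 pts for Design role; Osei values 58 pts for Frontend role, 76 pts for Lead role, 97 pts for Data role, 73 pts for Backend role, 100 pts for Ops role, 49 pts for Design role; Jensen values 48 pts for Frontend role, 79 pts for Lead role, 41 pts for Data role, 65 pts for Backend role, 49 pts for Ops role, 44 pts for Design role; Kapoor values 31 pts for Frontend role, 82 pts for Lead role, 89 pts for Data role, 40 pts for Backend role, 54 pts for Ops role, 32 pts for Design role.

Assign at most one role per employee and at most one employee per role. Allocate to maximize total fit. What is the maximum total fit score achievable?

Optimal: Mendoza→Backend role (85 pts), Bakr→Design role (80 pts), Quispe→Frontend role (89 pts), Osei→Ops role (100 pts), Jensen→Lead role (79 pts), Kapoor→Data role (89 pts) — total 85+80+89+100+79+89 = 522 pts.
Row-greedy (each employee in turn takes its best remaining role) gives 475 pts, worse by 47.
Next-best assignment: Mendoza→Lead role, Bakr→Design role, Quispe→Frontend role, Osei→Ops role, Jensen→Backend role, Kapoor→Data role = 499 pts.
Every other assignment is strictly worse.

Max total: 522 pts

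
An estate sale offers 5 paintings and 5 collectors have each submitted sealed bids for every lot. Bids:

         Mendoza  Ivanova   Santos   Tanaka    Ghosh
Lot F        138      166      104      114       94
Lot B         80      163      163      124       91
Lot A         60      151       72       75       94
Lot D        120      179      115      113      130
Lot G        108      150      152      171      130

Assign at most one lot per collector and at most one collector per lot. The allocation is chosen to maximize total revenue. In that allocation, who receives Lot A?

Ivanova receives Lot A.

Optimal: Mendoza→Lot F ($138), Ivanova→Lot A ($151), Santos→Lot B ($163), Tanaka→Lot G ($171), Ghosh→Lot D ($130) — total 138+151+163+171+130 = $753.
Row-greedy (each collector in turn takes its best remaining lot) gives $745, worse by 8.
Next-best assignment: Mendoza→Lot F, Ivanova→Lot D, Santos→Lot B, Tanaka→Lot G, Ghosh→Lot A = $745.
Swapping Santos↔Tanaka (Santos→Lot G $152, Tanaka→Lot B $124) loses 58.
Every other assignment is strictly worse.
Ivanova's own top lot is Lot D ($179), but forcing Ivanova→Lot D and reassigning the rest optimally gives only $745 — worse by 8.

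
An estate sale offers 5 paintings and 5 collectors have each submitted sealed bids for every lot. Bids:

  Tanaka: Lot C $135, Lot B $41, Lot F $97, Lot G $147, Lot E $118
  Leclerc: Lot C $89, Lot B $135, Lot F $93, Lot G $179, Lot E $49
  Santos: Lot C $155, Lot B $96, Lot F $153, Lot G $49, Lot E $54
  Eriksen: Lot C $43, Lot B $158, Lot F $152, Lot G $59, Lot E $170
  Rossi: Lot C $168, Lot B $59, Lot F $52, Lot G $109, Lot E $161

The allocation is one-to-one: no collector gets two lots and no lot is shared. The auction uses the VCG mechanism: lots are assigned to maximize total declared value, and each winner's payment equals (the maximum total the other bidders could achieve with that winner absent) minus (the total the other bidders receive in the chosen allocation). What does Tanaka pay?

Efficient allocation: Tanaka→Lot C ($135), Leclerc→Lot G ($179), Santos→Lot F ($153), Eriksen→Lot B ($158), Rossi→Lot E ($161); total welfare W = $786.
Tanaka receives Lot C at value $135, so the others get W − 135 = $651.
Without Tanaka: best allocation of the remaining 4 bidders over all 5 lots is Leclerc→Lot G ($179), Santos→Lot F ($153), Eriksen→Lot E ($170), Rossi→Lot C ($168), total $670.
VCG payment = (others' best without Tanaka) − (others' welfare with Tanaka) = 670 − 651 = $19.

Tanaka pays $19.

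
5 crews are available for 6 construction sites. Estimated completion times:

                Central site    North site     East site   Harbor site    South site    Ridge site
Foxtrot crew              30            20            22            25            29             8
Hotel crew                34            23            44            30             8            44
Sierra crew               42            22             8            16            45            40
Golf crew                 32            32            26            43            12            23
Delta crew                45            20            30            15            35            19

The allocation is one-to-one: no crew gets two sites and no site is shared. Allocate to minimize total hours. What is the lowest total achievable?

Minimum total: 66 hours

Optimal: Foxtrot crew→Ridge site (8 hours), Hotel crew→North site (23 hours), Sierra crew→East site (8 hours), Golf crew→South site (12 hours), Delta crew→Harbor site (15 hours) — total 8+23+8+12+15 = 66 hours.
Min-entry greedy (repeatedly take the single cheapest remaining cell) gives 71 hours, worse by 5.
Swapping Golf crew↔Foxtrot crew (Golf crew→Ridge site 23 hours, Foxtrot crew→South site 29 hours) adds 32.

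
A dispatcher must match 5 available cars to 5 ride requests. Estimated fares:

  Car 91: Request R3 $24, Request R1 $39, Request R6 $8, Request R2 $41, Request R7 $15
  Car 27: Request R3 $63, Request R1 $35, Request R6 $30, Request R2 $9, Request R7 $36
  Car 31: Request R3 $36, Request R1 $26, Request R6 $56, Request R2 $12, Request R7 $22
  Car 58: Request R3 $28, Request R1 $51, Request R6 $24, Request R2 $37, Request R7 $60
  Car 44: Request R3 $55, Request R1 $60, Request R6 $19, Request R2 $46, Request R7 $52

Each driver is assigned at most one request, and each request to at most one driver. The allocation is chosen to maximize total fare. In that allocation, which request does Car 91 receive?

Treat this as an assignment problem: match each driver to one request.
Optimal: Car 91→Request R2 ($41), Car 27→Request R3 ($63), Car 31→Request R6 ($56), Car 58→Request R7 ($60), Car 44→Request R1 ($60) — total 41+63+56+60+60 = $280.
Next-best assignment: Car 91→Request R1, Car 27→Request R3, Car 31→Request R6, Car 58→Request R7, Car 44→Request R2 = $264.
Swapping Car 91↔Car 31 (Car 91→Request R6 $8, Car 31→Request R2 $12) loses 77.

Car 91 receives Request R2.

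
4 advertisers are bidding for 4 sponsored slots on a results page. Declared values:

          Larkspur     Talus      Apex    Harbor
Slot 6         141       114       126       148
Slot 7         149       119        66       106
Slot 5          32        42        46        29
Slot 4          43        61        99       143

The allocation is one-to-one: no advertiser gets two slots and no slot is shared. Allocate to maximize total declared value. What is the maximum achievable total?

Optimal: Larkspur→Slot 7 ($149), Talus→Slot 5 ($42), Apex→Slot 6 ($126), Harbor→Slot 4 ($143) — total 149+42+126+143 = $460.
Next-best assignment: Larkspur→Slot 7, Talus→Slot 6, Apex→Slot 5, Harbor→Slot 4 = $452.
Every other assignment is strictly worse.

Maximum total: $460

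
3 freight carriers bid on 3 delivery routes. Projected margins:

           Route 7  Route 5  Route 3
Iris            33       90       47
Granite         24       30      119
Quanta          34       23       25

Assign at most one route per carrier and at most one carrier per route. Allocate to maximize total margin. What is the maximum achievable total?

Max total: $243k

Optimal: Iris→Route 5 ($90k), Granite→Route 3 ($119k), Quanta→Route 7 ($34k) — total 90+119+34 = $243k.
Swapping Quanta↔Granite (Quanta→Route 3 $25k, Granite→Route 7 $24k) loses 104.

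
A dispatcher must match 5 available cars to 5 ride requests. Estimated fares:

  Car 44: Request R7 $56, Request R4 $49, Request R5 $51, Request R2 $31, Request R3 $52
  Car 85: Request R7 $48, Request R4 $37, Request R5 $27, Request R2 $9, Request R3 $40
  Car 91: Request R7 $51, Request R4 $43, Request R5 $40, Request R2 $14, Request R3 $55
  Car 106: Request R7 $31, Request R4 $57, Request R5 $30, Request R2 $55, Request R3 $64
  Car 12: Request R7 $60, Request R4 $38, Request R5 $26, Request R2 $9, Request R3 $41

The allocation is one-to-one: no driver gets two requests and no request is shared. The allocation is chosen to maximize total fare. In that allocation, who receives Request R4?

Car 85 receives Request R4.

Optimal: Car 44→Request R5 ($51), Car 85→Request R4 ($37), Car 91→Request R3 ($55), Car 106→Request R2 ($55), Car 12→Request R7 ($60) — total 51+37+55+55+60 = $258.
Column-greedy (each request in turn goes to its best remaining driver) gives $222, worse by 36.
Car 85's own top request is Request R7 ($48), but forcing Car 85→Request R7 and reassigning the rest optimally gives only $247 — worse by 11.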